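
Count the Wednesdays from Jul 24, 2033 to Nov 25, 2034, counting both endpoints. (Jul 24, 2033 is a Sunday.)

70

Jul 24, 2033 is a Sunday; the first Wednesday on or after it is Jul 27, 2033 (3 days later).
From Jul 27, 2033 to Nov 25, 2034: 157 + 329 = 486 days (rest of 2033, to Nov 25, 2034 in 2034).
486 ÷ 7 = 69 full weeks with remainder 3, so 69 more Wednesdays after the first → 70.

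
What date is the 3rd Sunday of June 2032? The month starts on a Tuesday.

June 20, 2032

June 2032 begins on a Tuesday, so the first Sunday is June 6 (5 days later).
The 3rd Sunday is 2 weeks later: 6 + 14 = 20.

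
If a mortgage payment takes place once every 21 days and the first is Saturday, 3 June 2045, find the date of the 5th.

26 August 2045

The 5th occurrence is 4 intervals after the first: 4 × 21 = 84 days after 3 June 2045.
June has 30 days — 27 days to the end of June leaves 57.
July has 31 days (26 left).
26 days into August → 26 August 2045.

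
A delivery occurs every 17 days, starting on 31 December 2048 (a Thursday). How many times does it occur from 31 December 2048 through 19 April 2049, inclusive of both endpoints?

Occurrences land 17·i days after 31 December 2048 for i = 0, 1, 2, …
The window opens on the start date, so the first occurrence inside is #1 on 31 December 2048.
19 April 2049 is 109 days after the start; 109 ÷ 17 = 6 remainder 7. Last occurrence in the window: #7 on 12 April 2049.
Occurrences #1 through #7: 7 in total.

7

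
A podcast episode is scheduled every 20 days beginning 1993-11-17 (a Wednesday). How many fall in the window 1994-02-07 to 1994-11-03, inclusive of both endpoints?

Occurrences land 20·i days after 1993-11-17 for i = 0, 1, 2, …
1994-02-07 is 82 days after the start; 82 ÷ 20 = 4 remainder 2; since the remainder is 2, round up to i = 5. First occurrence in the window: #6 on 1994-02-25 (5×20 = 100 days in).
1994-11-03 is 351 days after the start; 351 ÷ 20 = 17 remainder 11. Last occurrence in the window: #18 on 1994-10-23.
Occurrences #6 through #18: 13 in total.

13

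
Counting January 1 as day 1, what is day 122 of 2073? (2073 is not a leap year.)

January has 31 days (122 − 31 = 91 remain).
February has 28 days (91 − 28 = 63 remain).
March has 31 days (63 − 31 = 32 remain).
April has 30 days (32 − 30 = 2 remain).
2 into May → May 2.

May 2, 2073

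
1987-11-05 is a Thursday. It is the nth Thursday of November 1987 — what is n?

1st

Day 5 falls in week ⌈5/7⌉ of the month.
Days 1–7 hold the 1st Thursday, 8–14 the 2nd, 15–21 the 3rd, 22–28 the 4th, 29–31 the 5th.
5 is in the range for the 1st.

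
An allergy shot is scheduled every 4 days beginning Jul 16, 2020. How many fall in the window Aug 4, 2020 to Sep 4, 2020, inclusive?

Occurrences land 4·i days after Jul 16, 2020 for i = 0, 1, 2, …
Aug 4, 2020 is 19 days after the start; 19 ÷ 4 = 4 remainder 3; since the remainder is 3, round up to i = 5. First occurrence in the window: #6 on Aug 5, 2020 (5×4 = 20 days in).
Sep 4, 2020 is 50 days after the start; 50 ÷ 4 = 12 remainder 2. Last occurrence in the window: #13 on Sep 2, 2020.
Occurrences #6 through #13: 8 in total.

8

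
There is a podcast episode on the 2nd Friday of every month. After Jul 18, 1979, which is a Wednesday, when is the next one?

Aug 10, 1979

Jul 1979 starts on a Sunday; its first Friday is the 6th, so the 2nd Friday is the 13th — Jul 13, 1979.
That is not after Jul 18, 1979, so look at Aug 1979.
Aug 1979 starts on a Wednesday; its first Friday is the 3rd, so the 2nd Friday is the 10th — Aug 10, 1979.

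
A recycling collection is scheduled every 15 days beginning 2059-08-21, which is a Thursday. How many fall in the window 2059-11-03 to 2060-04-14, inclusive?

Occurrences land 15·i days after 2059-08-21 for i = 0, 1, 2, …
2059-11-03 is 74 days after the start; 74 ÷ 15 = 4 remainder 14; since the remainder is 14, round up to i = 5. First occurrence in the window: #6 on 2059-11-04 (5×15 = 75 days in).
2060-04-14 is 237 days after the start; 237 ÷ 15 = 15 remainder 12. Last occurrence in the window: #16 on 2060-04-02.
Occurrences #6 through #16: 11 in total.

11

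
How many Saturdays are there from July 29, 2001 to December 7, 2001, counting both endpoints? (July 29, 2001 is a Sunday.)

18

July 29, 2001 is a Sunday; the first Saturday on or after it is August 4, 2001 (6 days later).
From August 4, 2001 to December 7, 2001: 27 + 30 + 31 + 30 + 7 = 125 days (rest of August, September, October, November, December).
125 ÷ 7 = 17 full weeks with remainder 6, so 17 more Saturdays after the first → 18.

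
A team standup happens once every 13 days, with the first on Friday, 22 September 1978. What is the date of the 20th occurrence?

The 20th occurrence is 19 intervals after the first: 19 × 13 = 247 days after 22 September 1978.
September has 30 days — 8 days to the end of September leaves 239.
October has 31 days (208 left).
November has 30 days (178 left).
December has 31 days (147 left).
January has 31 days (116 left).
February has 28 days (88 left).
March has 31 days (57 left).
April has 30 days (27 left).
27 days into May → 27 May 1979.

27 May 1979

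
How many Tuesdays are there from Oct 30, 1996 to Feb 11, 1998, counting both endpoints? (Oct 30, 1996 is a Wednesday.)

67

Oct 30, 1996 is a Wednesday; the first Tuesday on or after it is Nov 5, 1996 (6 days later).
From Nov 5, 1996 to Feb 11, 1998: 56 + 365 + 42 = 463 days (rest of 1996, 1997, to Feb 11, 1998 in 1998).
463 ÷ 7 = 66 full weeks with remainder 1, so 66 more Tuesdays after the first → 67.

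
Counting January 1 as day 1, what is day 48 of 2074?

2074-02-17

January has 31 days (48 − 31 = 17 remain).
17 into February → February 17.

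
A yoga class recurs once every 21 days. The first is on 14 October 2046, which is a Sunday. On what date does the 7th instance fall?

The 7th occurrence is 6 intervals after the first: 6 × 21 = 126 days after 14 October 2046.
October has 31 days — 17 days to the end of October leaves 109.
November has 30 days (79 left).
December has 31 days (48 left).
January has 31 days (17 left).
17 days into February → 17 February 2047.

17 February 2047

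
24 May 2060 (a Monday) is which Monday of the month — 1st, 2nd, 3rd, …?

4th

Day 24 falls in week ⌈24/7⌉ of the month.
Days 1–7 hold the 1st Monday, 8–14 the 2nd, 15–21 the 3rd, 22–28 the 4th, 29–31 the 5th.
24 is in the range for the 4th.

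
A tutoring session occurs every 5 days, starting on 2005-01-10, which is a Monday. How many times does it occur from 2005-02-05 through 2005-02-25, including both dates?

4

Occurrences land 5·i days after 2005-01-10 for i = 0, 1, 2, …
2005-02-05 is 26 days after the start; 26 ÷ 5 = 5 remainder 1; since the remainder is 1, round up to i = 6. First occurrence in the window: #7 on 2005-02-09 (6×5 = 30 days in).
2005-02-25 is 46 days after the start; 46 ÷ 5 = 9 remainder 1. Last occurrence in the window: #10 on 2005-02-24.
Occurrences #7 through #10: 4 in total.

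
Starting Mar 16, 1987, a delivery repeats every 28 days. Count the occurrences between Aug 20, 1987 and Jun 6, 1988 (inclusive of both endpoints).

11

Occurrences land 28·i days after Mar 16, 1987 for i = 0, 1, 2, …
Aug 20, 1987 is 157 days after the start; 157 ÷ 28 = 5 remainder 17; since the remainder is 17, round up to i = 6. First occurrence in the window: #7 on Aug 31, 1987 (6×28 = 168 days in).
Jun 6, 1988 is 448 days after the start; 448 ÷ 28 = 16 remainder 0. Last occurrence in the window: #17 on Jun 6, 1988.
Occurrences #7 through #17: 11 in total.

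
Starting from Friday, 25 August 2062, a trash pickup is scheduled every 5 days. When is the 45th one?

The 45th occurrence is 44 intervals after the first: 44 × 5 = 220 days after 25 August 2062.
August has 31 days — 6 days to the end of August leaves 214.
September has 30 days (184 left).
October has 31 days (153 left).
November has 30 days (123 left).
December has 31 days (92 left).
January has 31 days (61 left).
February has 28 days (33 left).
March has 31 days (2 left).
2 days into April → 2 April 2063.

2 April 2063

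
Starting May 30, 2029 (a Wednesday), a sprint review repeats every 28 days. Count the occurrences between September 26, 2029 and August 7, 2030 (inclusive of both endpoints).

11

Occurrences land 28·i days after May 30, 2029 for i = 0, 1, 2, …
September 26, 2029 is 119 days after the start; 119 ÷ 28 = 4 remainder 7; since the remainder is 7, round up to i = 5. First occurrence in the window: #6 on October 17, 2029 (5×28 = 140 days in).
August 7, 2030 is 434 days after the start; 434 ÷ 28 = 15 remainder 14. Last occurrence in the window: #16 on July 24, 2030.
Occurrences #6 through #16: 11 in total.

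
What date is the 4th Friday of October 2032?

2032-10-22

October 2032 begins on a Friday, so the first Friday is October 1.
The 4th Friday is 3 weeks later: 1 + 21 = 22.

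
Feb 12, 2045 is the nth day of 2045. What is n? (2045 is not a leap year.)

43

Days in months before Feb: 31 = 31.
Plus 12 days into Feb → day 43.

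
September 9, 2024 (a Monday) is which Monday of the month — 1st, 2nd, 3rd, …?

2nd

Day 9 falls in week ⌈9/7⌉ of the month.
Days 1–7 hold the 1st Monday, 8–14 the 2nd, 15–21 the 3rd, 22–28 the 4th, 29–31 the 5th.
9 is in the range for the 2nd.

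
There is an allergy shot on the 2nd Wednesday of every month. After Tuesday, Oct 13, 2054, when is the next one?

Oct 2054 starts on a Thursday; its first Wednesday is the 7th, so the 2nd Wednesday is the 14th — Oct 14, 2054.
Oct 14, 2054 is after Oct 13, 2054, so that is the next one.

Oct 14, 2054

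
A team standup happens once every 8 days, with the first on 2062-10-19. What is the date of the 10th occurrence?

2062-12-30

The 10th occurrence is 9 intervals after the first: 9 × 8 = 72 days after 2062-10-19.
October has 31 days — 12 days to the end of October leaves 60.
November has 30 days (30 left).
30 days into December → 2062-12-30.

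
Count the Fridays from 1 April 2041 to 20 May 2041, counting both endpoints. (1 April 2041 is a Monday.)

7

1 April 2041 is a Monday; the first Friday on or after it is 5 April 2041 (4 days later).
From 5 April 2041 to 20 May 2041: 25 + 20 = 45 days (rest of April, May).
45 ÷ 7 = 6 full weeks with remainder 3, so 6 more Fridays after the first → 7.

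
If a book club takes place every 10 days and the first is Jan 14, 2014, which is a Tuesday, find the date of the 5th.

Feb 23, 2014

The 5th occurrence is 4 intervals after the first: 4 × 10 = 40 days after Jan 14, 2014.
Jan has 31 days — 17 days to the end of Jan leaves 23.
23 days into Feb → Feb 23, 2014.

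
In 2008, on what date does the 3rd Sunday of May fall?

May 2008 begins on a Thursday, so the first Sunday is May 4 (3 days later).
The 3rd Sunday is 2 weeks later: 4 + 14 = 18.

May 18, 2008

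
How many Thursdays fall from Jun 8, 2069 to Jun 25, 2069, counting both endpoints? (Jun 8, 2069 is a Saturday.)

Jun 8, 2069 is a Saturday; the first Thursday on or after it is Jun 13, 2069 (5 days later).
From Jun 13, 2069 to Jun 25, 2069 is 25 − 13 = 12 days.
12 ÷ 7 = 1 full weeks with remainder 5, so 1 more Thursdays after the first → 2.

2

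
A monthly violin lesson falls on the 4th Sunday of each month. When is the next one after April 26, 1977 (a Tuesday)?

April 1977 starts on a Friday; its first Sunday is the 3rd, so the 4th Sunday is the 24th — April 24, 1977.
That is not after April 26, 1977, so look at May 1977.
May 1977 starts on a Sunday; its first Sunday is the 1st, so the 4th Sunday is the 22nd — May 22, 1977.

May 22, 1977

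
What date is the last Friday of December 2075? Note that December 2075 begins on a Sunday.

December 27, 2075

December 2075 begins on a Sunday, so the first Friday is December 6 (5 days later).
December 2075 has 31 days. Adding weeks: 6, 13, 20, 27 — the last one ≤ 31 is the 27th.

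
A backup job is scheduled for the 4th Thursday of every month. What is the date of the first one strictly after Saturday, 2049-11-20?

2049-11-25

November 2049 starts on a Monday; its first Thursday is the 4th, so the 4th Thursday is the 25th — 2049-11-25.
2049-11-25 is after 2049-11-20, so that is the next one.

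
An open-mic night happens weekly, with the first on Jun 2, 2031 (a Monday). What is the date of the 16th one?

Sep 15, 2031

The 16th occurrence is 15 intervals after the first: 15 × 7 = 105 days after Jun 2, 2031.
Jun has 30 days — 28 days to the end of Jun leaves 77.
Jul has 31 days (46 left).
Aug has 31 days (15 left).
15 days into Sep → Sep 15, 2031.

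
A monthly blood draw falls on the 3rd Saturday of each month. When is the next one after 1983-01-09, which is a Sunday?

January 1983 starts on a Saturday; its first Saturday is the 1st, so the 3rd Saturday is the 15th — 1983-01-15.
1983-01-15 is after 1983-01-09, so that is the next one.

1983-01-15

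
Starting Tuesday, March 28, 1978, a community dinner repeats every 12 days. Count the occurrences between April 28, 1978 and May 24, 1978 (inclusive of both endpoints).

2

Occurrences land 12·i days after March 28, 1978 for i = 0, 1, 2, …
April 28, 1978 is 31 days after the start; 31 ÷ 12 = 2 remainder 7; since the remainder is 7, round up to i = 3. First occurrence in the window: #4 on May 3, 1978 (3×12 = 36 days in).
May 24, 1978 is 57 days after the start; 57 ÷ 12 = 4 remainder 9. Last occurrence in the window: #5 on May 15, 1978.
Occurrences #4 through #5: 2 in total.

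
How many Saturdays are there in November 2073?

4

1 November 2073 is a Wednesday; the first Saturday on or after it is 4 November 2073 (3 days later).
From 4 November 2073 to 30 November 2073 is 30 − 4 = 26 days.
26 ÷ 7 = 3 full weeks with remainder 5, so 3 more Saturdays after the first → 4.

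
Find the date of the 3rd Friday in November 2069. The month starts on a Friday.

2069-11-15

November 2069 begins on a Friday, so the first Friday is November 1.
The 3rd Friday is 2 weeks later: 1 + 14 = 15.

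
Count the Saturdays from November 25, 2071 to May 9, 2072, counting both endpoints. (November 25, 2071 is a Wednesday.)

24

November 25, 2071 is a Wednesday; the first Saturday on or after it is November 28, 2071 (3 days later).
From November 28, 2071 to May 9, 2072: 2 + 31 + 31 + 29 + 31 + 30 + 9 = 163 days (rest of November, December, January, February, March, April, May).
163 ÷ 7 = 23 full weeks with remainder 2, so 23 more Saturdays after the first → 24.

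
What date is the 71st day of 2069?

Jan has 31 days (71 − 31 = 40 remain).
Feb has 28 days (40 − 28 = 12 remain).
12 into Mar → Mar 12.

Mar 12, 2069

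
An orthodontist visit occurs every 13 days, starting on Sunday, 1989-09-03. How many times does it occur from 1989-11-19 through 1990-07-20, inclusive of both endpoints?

19

Occurrences land 13·i days after 1989-09-03 for i = 0, 1, 2, …
1989-11-19 is 77 days after the start; 77 ÷ 13 = 5 remainder 12; since the remainder is 12, round up to i = 6. First occurrence in the window: #7 on 1989-11-20 (6×13 = 78 days in).
1990-07-20 is 320 days after the start; 320 ÷ 13 = 24 remainder 8. Last occurrence in the window: #25 on 1990-07-12.
Occurrences #7 through #25: 19 in total.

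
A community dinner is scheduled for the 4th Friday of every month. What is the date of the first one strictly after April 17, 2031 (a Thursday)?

April 2031 starts on a Tuesday; its first Friday is the 4th, so the 4th Friday is the 25th — April 25, 2031.
April 25, 2031 is after April 17, 2031, so that is the next one.

April 25, 2031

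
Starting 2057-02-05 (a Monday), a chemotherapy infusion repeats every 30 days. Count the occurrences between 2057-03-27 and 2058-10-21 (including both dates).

19

Occurrences land 30·i days after 2057-02-05 for i = 0, 1, 2, …
2057-03-27 is 50 days after the start; 50 ÷ 30 = 1 remainder 20; since the remainder is 20, round up to i = 2. First occurrence in the window: #3 on 2057-04-06 (2×30 = 60 days in).
2058-10-21 is 623 days after the start; 623 ÷ 30 = 20 remainder 23. Last occurrence in the window: #21 on 2058-09-28.
Occurrences #3 through #21: 19 in total.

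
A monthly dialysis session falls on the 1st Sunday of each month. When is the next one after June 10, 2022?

July 3, 2022

June 2022 starts on a Wednesday, so its 1st Sunday is June 5, 2022 (4 days in).
That is not after June 10, 2022, so look at July 2022.
July 2022 starts on a Friday, so its 1st Sunday is July 3, 2022 (2 days in).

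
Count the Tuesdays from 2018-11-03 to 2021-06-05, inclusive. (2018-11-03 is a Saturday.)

135

2018-11-03 is a Saturday; the first Tuesday on or after it is 2018-11-06 (3 days later).
From 2018-11-06 to 2021-06-05: 55 + 365 + 366 + 156 = 942 days (rest of 2018, 2019, 2020, to 2021-06-05 in 2021).
942 ÷ 7 = 134 full weeks with remainder 4, so 134 more Tuesdays after the first → 135.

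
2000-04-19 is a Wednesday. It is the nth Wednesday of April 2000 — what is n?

Day 19 falls in week ⌈19/7⌉ of the month.
Days 1–7 hold the 1st Wednesday, 8–14 the 2nd, 15–21 the 3rd, 22–28 the 4th, 29–31 the 5th.
19 is in the range for the 3rd.

3rd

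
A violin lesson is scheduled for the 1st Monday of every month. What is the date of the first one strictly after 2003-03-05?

2003-04-07

March 2003 starts on a Saturday, so its 1st Monday is 2003-03-03 (2 days in).
That is not after 2003-03-05, so look at April 2003.
April 2003 starts on a Tuesday, so its 1st Monday is 2003-04-07 (6 days in).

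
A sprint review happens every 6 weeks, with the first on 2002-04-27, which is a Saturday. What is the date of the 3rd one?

2002-07-20

The 3rd occurrence is 2 intervals after the first: 2 × 42 = 84 days after 2002-04-27.
April has 30 days — 3 days to the end of April leaves 81.
May has 31 days (50 left).
June has 30 days (20 left).
20 days into July → 2002-07-20.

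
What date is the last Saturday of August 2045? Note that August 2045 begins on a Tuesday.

26 August 2045

August 2045 begins on a Tuesday, so the first Saturday is August 5 (4 days later).
August 2045 has 31 days. Adding weeks: 5, 12, 19, 26 — the last one ≤ 31 is the 26th.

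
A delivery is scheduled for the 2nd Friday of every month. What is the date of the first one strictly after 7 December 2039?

9 December 2039

December 2039 starts on a Thursday; its first Friday is the 2nd, so the 2nd Friday is the 9th — 9 December 2039.
9 December 2039 is after 7 December 2039, so that is the next one.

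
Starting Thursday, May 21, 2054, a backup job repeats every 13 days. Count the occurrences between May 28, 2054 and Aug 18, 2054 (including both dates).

6

Occurrences land 13·i days after May 21, 2054 for i = 0, 1, 2, …
May 28, 2054 is 7 days after the start; 7 ÷ 13 = 0 remainder 7; since the remainder is 7, round up to i = 1. First occurrence in the window: #2 on Jun 3, 2054 (1×13 = 13 days in).
Aug 18, 2054 is 89 days after the start; 89 ÷ 13 = 6 remainder 11. Last occurrence in the window: #7 on Aug 7, 2054.
Occurrences #2 through #7: 6 in total.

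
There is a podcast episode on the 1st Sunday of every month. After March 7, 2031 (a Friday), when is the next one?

March 2031 starts on a Saturday, so its 1st Sunday is March 2, 2031 (1 day in).
That is not after March 7, 2031, so look at April 2031.
April 2031 starts on a Tuesday, so its 1st Sunday is April 6, 2031 (5 days in).

April 6, 2031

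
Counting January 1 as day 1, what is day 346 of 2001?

12 December 2001

January has 31 days (346 − 31 = 315 remain).
February has 28 days (315 − 28 = 287 remain).
March has 31 days (287 − 31 = 256 remain).
April has 30 days (256 − 30 = 226 remain).
May has 31 days (226 − 31 = 195 remain).
June has 30 days (195 − 30 = 165 remain).
July has 31 days (165 − 31 = 134 remain).
August has 31 days (134 − 31 = 103 remain).
September has 30 days (103 − 30 = 73 remain).
October has 31 days (73 − 31 = 42 remain).
November has 30 days (42 − 30 = 12 remain).
12 into December → December 12.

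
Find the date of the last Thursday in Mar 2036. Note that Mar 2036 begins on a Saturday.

Mar 27, 2036

Mar 2036 begins on a Saturday, so the first Thursday is Mar 6 (5 days later).
Mar 2036 has 31 days. Adding weeks: 6, 13, 20, 27 — the last one ≤ 31 is the 27th.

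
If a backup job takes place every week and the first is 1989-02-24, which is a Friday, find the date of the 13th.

The 13th occurrence is 12 intervals after the first: 12 × 7 = 84 days after 1989-02-24.
February has 28 days — 4 days to the end of February leaves 80.
March has 31 days (49 left).
April has 30 days (19 left).
19 days into May → 1989-05-19.

1989-05-19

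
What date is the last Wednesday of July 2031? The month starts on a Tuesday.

July 2031 begins on a Tuesday, so the first Wednesday is July 2 (1 day later).
July 2031 has 31 days. Adding weeks: 2, 9, 16, 23, 30 — the last one ≤ 31 is the 30th.

30 July 2031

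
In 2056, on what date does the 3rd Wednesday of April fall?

The first Wednesday of April 2056 is April 5.
The 3rd Wednesday is 2 weeks later: 5 + 14 = 19.

April 19, 2056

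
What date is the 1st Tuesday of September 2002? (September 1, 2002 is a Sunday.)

September 3, 2002

September 2002 begins on a Sunday, so the first Tuesday is September 3 (2 days later).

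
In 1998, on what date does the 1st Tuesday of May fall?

1998-05-05

May 1998 begins on a Friday, so the first Tuesday is May 5 (4 days later).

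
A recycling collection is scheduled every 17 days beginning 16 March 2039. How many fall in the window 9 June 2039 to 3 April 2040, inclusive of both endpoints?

Occurrences land 17·i days after 16 March 2039 for i = 0, 1, 2, …
9 June 2039 is 85 days after the start; 85 ÷ 17 = 5 remainder 0. First occurrence in the window: #6 on 9 June 2039 (5×17 = 85 days in).
3 April 2040 is 384 days after the start; 384 ÷ 17 = 22 remainder 10. Last occurrence in the window: #23 on 24 March 2040.
Occurrences #6 through #23: 18 in total.

18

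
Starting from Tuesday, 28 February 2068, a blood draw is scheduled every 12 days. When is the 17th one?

The 17th occurrence is 16 intervals after the first: 16 × 12 = 192 days after 28 February 2068.
February has 29 days — 1 day to the end of February leaves 191.
March has 31 days (160 left).
April has 30 days (130 left).
May has 31 days (99 left).
June has 30 days (69 left).
July has 31 days (38 left).
August has 31 days (7 left).
7 days into September → 7 September 2068.

7 September 2068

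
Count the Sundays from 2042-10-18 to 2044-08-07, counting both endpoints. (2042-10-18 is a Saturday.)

95

2042-10-18 is a Saturday; the first Sunday on or after it is 2042-10-19 (1 day later).
From 2042-10-19 to 2044-08-07: 73 + 365 + 220 = 658 days (rest of 2042, 2043, to 2044-08-07 in 2044).
658 ÷ 7 = 94 full weeks with remainder 0, so 94 more Sundays after the first → 95.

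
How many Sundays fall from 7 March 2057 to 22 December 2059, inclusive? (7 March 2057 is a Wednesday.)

146

7 March 2057 is a Wednesday; the first Sunday on or after it is 11 March 2057 (4 days later).
From 11 March 2057 to 22 December 2059: 295 + 365 + 356 = 1016 days (rest of 2057, 2058, to 22 December 2059 in 2059).
1016 ÷ 7 = 145 full weeks with remainder 1, so 145 more Sundays after the first → 146.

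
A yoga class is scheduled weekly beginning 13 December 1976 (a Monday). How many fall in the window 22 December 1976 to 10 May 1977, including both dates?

Occurrences land 7·i days after 13 December 1976 for i = 0, 1, 2, …
22 December 1976 is 9 days after the start; 9 ÷ 7 = 1 remainder 2; since the remainder is 2, round up to i = 2. First occurrence in the window: #3 on 27 December 1976 (2×7 = 14 days in).
10 May 1977 is 148 days after the start; 148 ÷ 7 = 21 remainder 1. Last occurrence in the window: #22 on 9 May 1977.
Occurrences #3 through #22: 20 in total.

20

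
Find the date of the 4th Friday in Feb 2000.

Feb 25, 2000

The first Friday of Feb 2000 is Feb 4.
The 4th Friday is 3 weeks later: 4 + 21 = 25.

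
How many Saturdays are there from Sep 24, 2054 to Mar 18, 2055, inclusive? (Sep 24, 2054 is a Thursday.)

Sep 24, 2054 is a Thursday; the first Saturday on or after it is Sep 26, 2054 (2 days later).
From Sep 26, 2054 to Mar 18, 2055: 4 + 31 + 30 + 31 + 31 + 28 + 18 = 173 days (rest of Sep, Oct, Nov, Dec, Jan, Feb, Mar).
173 ÷ 7 = 24 full weeks with remainder 5, so 24 more Saturdays after the first → 25.

25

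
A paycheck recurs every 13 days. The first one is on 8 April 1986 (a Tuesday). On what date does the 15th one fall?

7 October 1986

The 15th occurrence is 14 intervals after the first: 14 × 13 = 182 days after 8 April 1986.
April has 30 days — 22 days to the end of April leaves 160.
May has 31 days (129 left).
June has 30 days (99 left).
July has 31 days (68 left).
August has 31 days (37 left).
September has 30 days (7 left).
7 days into October → 7 October 1986.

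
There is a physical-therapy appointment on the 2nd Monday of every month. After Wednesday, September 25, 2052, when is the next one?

September 2052 starts on a Sunday; its first Monday is the 2nd, so the 2nd Monday is the 9th — September 9, 2052.
That is not after September 25, 2052, so look at October 2052.
October 2052 starts on a Tuesday; its first Monday is the 7th, so the 2nd Monday is the 14th — October 14, 2052.

October 14, 2052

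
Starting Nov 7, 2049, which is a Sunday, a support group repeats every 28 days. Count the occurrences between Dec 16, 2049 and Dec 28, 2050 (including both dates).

Occurrences land 28·i days after Nov 7, 2049 for i = 0, 1, 2, …
Dec 16, 2049 is 39 days after the start; 39 ÷ 28 = 1 remainder 11; since the remainder is 11, round up to i = 2. First occurrence in the window: #3 on Jan 2, 2050 (2×28 = 56 days in).
Dec 28, 2050 is 416 days after the start; 416 ÷ 28 = 14 remainder 24. Last occurrence in the window: #15 on Dec 4, 2050.
Occurrences #3 through #15: 13 in total.

13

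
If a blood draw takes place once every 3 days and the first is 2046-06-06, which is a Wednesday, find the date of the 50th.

2046-10-31

The 50th occurrence is 49 intervals after the first: 49 × 3 = 147 days after 2046-06-06.
June has 30 days — 24 days to the end of June leaves 123.
July has 31 days (92 left).
August has 31 days (61 left).
September has 30 days (31 left).
31 days into October → 2046-10-31.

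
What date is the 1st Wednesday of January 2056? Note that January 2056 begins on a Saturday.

January 5, 2056

January 2056 begins on a Saturday, so the first Wednesday is January 5 (4 days later).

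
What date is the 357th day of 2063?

2063-12-23

January has 31 days (357 − 31 = 326 remain).
February has 28 days (326 − 28 = 298 remain).
March has 31 days (298 − 31 = 267 remain).
April has 30 days (267 − 30 = 237 remain).
May has 31 days (237 − 31 = 206 remain).
June has 30 days (206 − 30 = 176 remain).
July has 31 days (176 − 31 = 145 remain).
August has 31 days (145 − 31 = 114 remain).
September has 30 days (114 − 30 = 84 remain).
October has 31 days (84 − 31 = 53 remain).
November has 30 days (53 − 30 = 23 remain).
23 into December → December 23.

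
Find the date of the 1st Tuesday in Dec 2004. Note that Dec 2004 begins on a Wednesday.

Dec 7, 2004

Dec 2004 begins on a Wednesday, so the first Tuesday is Dec 7 (6 days later).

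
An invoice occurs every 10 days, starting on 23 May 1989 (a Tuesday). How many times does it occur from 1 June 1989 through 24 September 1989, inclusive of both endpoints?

Occurrences land 10·i days after 23 May 1989 for i = 0, 1, 2, …
1 June 1989 is 9 days after the start; 9 ÷ 10 = 0 remainder 9; since the remainder is 9, round up to i = 1. First occurrence in the window: #2 on 2 June 1989 (1×10 = 10 days in).
24 September 1989 is 124 days after the start; 124 ÷ 10 = 12 remainder 4. Last occurrence in the window: #13 on 20 September 1989.
Occurrences #2 through #13: 12 in total.

12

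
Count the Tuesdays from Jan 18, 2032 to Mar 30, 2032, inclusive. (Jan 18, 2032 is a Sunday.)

11

Jan 18, 2032 is a Sunday; the first Tuesday on or after it is Jan 20, 2032 (2 days later).
From Jan 20, 2032 to Mar 30, 2032: 11 + 29 + 30 = 70 days (rest of Jan, Feb, Mar).
70 ÷ 7 = 10 full weeks with remainder 0, so 10 more Tuesdays after the first → 11.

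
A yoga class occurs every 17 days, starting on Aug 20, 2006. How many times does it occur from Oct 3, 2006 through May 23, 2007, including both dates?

Occurrences land 17·i days after Aug 20, 2006 for i = 0, 1, 2, …
Oct 3, 2006 is 44 days after the start; 44 ÷ 17 = 2 remainder 10; since the remainder is 10, round up to i = 3. First occurrence in the window: #4 on Oct 10, 2006 (3×17 = 51 days in).
May 23, 2007 is 276 days after the start; 276 ÷ 17 = 16 remainder 4. Last occurrence in the window: #17 on May 19, 2007.
Occurrences #4 through #17: 14 in total.

14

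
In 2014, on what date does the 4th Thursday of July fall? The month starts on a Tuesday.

July 2014 begins on a Tuesday, so the first Thursday is July 3 (2 days later).
The 4th Thursday is 3 weeks later: 3 + 21 = 24.

July 24, 2014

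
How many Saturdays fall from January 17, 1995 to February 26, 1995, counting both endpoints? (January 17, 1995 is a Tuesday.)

January 17, 1995 is a Tuesday; the first Saturday on or after it is January 21, 1995 (4 days later).
From January 21, 1995 to February 26, 1995: 10 + 26 = 36 days (rest of January, February).
36 ÷ 7 = 5 full weeks with remainder 1, so 5 more Saturdays after the first → 6.

6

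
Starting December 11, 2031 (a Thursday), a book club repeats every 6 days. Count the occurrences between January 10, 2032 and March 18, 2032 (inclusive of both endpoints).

Occurrences land 6·i days after December 11, 2031 for i = 0, 1, 2, …
January 10, 2032 is 30 days after the start; 30 ÷ 6 = 5 remainder 0. First occurrence in the window: #6 on January 10, 2032 (5×6 = 30 days in).
March 18, 2032 is 98 days after the start; 98 ÷ 6 = 16 remainder 2. Last occurrence in the window: #17 on March 16, 2032.
Occurrences #6 through #17: 12 in total.

12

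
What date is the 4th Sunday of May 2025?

May 25, 2025

May 2025 begins on a Thursday, so the first Sunday is May 4 (3 days later).
The 4th Sunday is 3 weeks later: 4 + 21 = 25.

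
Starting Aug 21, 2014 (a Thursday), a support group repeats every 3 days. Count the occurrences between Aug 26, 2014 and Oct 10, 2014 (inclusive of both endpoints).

Occurrences land 3·i days after Aug 21, 2014 for i = 0, 1, 2, …
Aug 26, 2014 is 5 days after the start; 5 ÷ 3 = 1 remainder 2; since the remainder is 2, round up to i = 2. First occurrence in the window: #3 on Aug 27, 2014 (2×3 = 6 days in).
Oct 10, 2014 is 50 days after the start; 50 ÷ 3 = 16 remainder 2. Last occurrence in the window: #17 on Oct 8, 2014.
Occurrences #3 through #17: 15 in total.

15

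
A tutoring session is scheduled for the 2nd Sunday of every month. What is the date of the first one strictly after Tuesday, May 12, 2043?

May 2043 starts on a Friday; its first Sunday is the 3rd, so the 2nd Sunday is the 10th — May 10, 2043.
That is not after May 12, 2043, so look at Jun 2043.
Jun 2043 starts on a Monday; its first Sunday is the 7th, so the 2nd Sunday is the 14th — Jun 14, 2043.

Jun 14, 2043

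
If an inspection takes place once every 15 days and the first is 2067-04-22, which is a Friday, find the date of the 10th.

The 10th occurrence is 9 intervals after the first: 9 × 15 = 135 days after 2067-04-22.
April has 30 days — 8 days to the end of April leaves 127.
May has 31 days (96 left).
June has 30 days (66 left).
July has 31 days (35 left).
August has 31 days (4 left).
4 days into September → 2067-09-04.

2067-09-04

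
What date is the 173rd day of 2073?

22 June 2073

January has 31 days (173 − 31 = 142 remain).
February has 28 days (142 − 28 = 114 remain).
March has 31 days (114 − 31 = 83 remain).
April has 30 days (83 − 30 = 53 remain).
May has 31 days (53 − 31 = 22 remain).
22 into June → June 22.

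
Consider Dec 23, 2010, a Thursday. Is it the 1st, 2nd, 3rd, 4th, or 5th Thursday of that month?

Day 23 falls in week ⌈23/7⌉ of the month.
Days 1–7 hold the 1st Thursday, 8–14 the 2nd, 15–21 the 3rd, 22–28 the 4th, 29–31 the 5th.
23 is in the range for the 4th.

4th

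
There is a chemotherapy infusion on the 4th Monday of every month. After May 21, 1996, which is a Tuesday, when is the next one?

May 1996 starts on a Wednesday; its first Monday is the 6th, so the 4th Monday is the 27th — May 27, 1996.
May 27, 1996 is after May 21, 1996, so that is the next one.

May 27, 1996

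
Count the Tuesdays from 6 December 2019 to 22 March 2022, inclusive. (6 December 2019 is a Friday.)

120

6 December 2019 is a Friday; the first Tuesday on or after it is 10 December 2019 (4 days later).
From 10 December 2019 to 22 March 2022: 21 + 366 + 365 + 81 = 833 days (rest of 2019, 2020, 2021, to 22 March 2022 in 2022).
833 ÷ 7 = 119 full weeks with remainder 0, so 119 more Tuesdays after the first → 120.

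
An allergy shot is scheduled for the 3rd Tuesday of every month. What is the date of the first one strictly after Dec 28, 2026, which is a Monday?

Jan 19, 2027

Dec 2026 starts on a Tuesday; its first Tuesday is the 1st, so the 3rd Tuesday is the 15th — Dec 15, 2026.
That is not after Dec 28, 2026, so look at Jan 2027.
Jan 2027 starts on a Friday; its first Tuesday is the 5th, so the 3rd Tuesday is the 19th — Jan 19, 2027.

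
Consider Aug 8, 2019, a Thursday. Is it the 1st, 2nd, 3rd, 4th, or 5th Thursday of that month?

Day 8 falls in week ⌈8/7⌉ of the month.
Days 1–7 hold the 1st Thursday, 8–14 the 2nd, 15–21 the 3rd, 22–28 the 4th, 29–31 the 5th.
8 is in the range for the 2nd.

2nd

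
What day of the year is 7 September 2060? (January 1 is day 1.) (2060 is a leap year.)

251

Days in months before September: 31 + 29 + 31 + 30 + 31 + 30 + 31 + 31 = 244.
Plus 7 days into September → day 251.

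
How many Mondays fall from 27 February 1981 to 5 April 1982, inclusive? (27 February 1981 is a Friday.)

27 February 1981 is a Friday; the first Monday on or after it is 2 March 1981 (3 days later).
From 2 March 1981 to 5 April 1982: 304 + 95 = 399 days (rest of 1981, to 5 April 1982 in 1982).
399 ÷ 7 = 57 full weeks with remainder 0, so 57 more Mondays after the first → 58.

58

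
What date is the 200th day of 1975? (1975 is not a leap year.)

1975-07-19

January has 31 days (200 − 31 = 169 remain).
February has 28 days (169 − 28 = 141 remain).
March has 31 days (141 − 31 = 110 remain).
April has 30 days (110 − 30 = 80 remain).
May has 31 days (80 − 31 = 49 remain).
June has 30 days (49 − 30 = 19 remain).
19 into July → July 19.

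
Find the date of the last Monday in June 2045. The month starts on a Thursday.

June 2045 begins on a Thursday, so the first Monday is June 5 (4 days later).
June 2045 has 30 days. Adding weeks: 5, 12, 19, 26 — the last one ≤ 30 is the 26th.

June 26, 2045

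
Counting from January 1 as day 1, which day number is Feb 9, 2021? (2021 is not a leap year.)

Days in months before Feb: 31 = 31.
Plus 9 days into Feb → day 40.

40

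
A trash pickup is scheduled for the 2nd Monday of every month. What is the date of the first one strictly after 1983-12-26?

December 1983 starts on a Thursday; its first Monday is the 5th, so the 2nd Monday is the 12th — 1983-12-12.
That is not after 1983-12-26, so look at January 1984.
January 1984 starts on a Sunday; its first Monday is the 2nd, so the 2nd Monday is the 9th — 1984-01-09.

1984-01-09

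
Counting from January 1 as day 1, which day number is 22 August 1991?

234

Days in months before August: 31 + 28 + 31 + 30 + 31 + 30 + 31 = 212.
Plus 22 days into August → day 234.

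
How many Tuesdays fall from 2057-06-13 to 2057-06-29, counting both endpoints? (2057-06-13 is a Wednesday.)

2057-06-13 is a Wednesday; the first Tuesday on or after it is 2057-06-19 (6 days later).
From 2057-06-19 to 2057-06-29 is 29 − 19 = 10 days.
10 ÷ 7 = 1 full weeks with remainder 3, so 1 more Tuesdays after the first → 2.

2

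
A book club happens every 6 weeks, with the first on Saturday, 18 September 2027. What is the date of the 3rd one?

11 December 2027

The 3rd occurrence is 2 intervals after the first: 2 × 42 = 84 days after 18 September 2027.
September has 30 days — 12 days to the end of September leaves 72.
October has 31 days (41 left).
November has 30 days (11 left).
11 days into December → 11 December 2027.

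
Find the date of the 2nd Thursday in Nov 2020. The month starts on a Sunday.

Nov 2020 begins on a Sunday, so the first Thursday is Nov 5 (4 days later).
The 2nd Thursday is 1 weeks later: 5 + 7 = 12.

Nov 12, 2020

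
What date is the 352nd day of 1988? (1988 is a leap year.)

17 December 1988

January has 31 days (352 − 31 = 321 remain).
February has 29 days (321 − 29 = 292 remain).
March has 31 days (292 − 31 = 261 remain).
April has 30 days (261 − 30 = 231 remain).
May has 31 days (231 − 31 = 200 remain).
June has 30 days (200 − 30 = 170 remain).
July has 31 days (170 − 31 = 139 remain).
August has 31 days (139 − 31 = 108 remain).
September has 30 days (108 − 30 = 78 remain).
October has 31 days (78 − 31 = 47 remain).
November has 30 days (47 − 30 = 17 remain).
17 into December → December 17.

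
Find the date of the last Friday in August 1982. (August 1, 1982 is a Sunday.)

1982-08-27

August 1982 begins on a Sunday, so the first Friday is August 6 (5 days later).
August 1982 has 31 days. Adding weeks: 6, 13, 20, 27 — the last one ≤ 31 is the 27th.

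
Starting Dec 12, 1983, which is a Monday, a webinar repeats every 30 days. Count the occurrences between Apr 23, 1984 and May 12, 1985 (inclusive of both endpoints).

13

Occurrences land 30·i days after Dec 12, 1983 for i = 0, 1, 2, …
Apr 23, 1984 is 133 days after the start; 133 ÷ 30 = 4 remainder 13; since the remainder is 13, round up to i = 5. First occurrence in the window: #6 on May 10, 1984 (5×30 = 150 days in).
May 12, 1985 is 517 days after the start; 517 ÷ 30 = 17 remainder 7. Last occurrence in the window: #18 on May 5, 1985.
Occurrences #6 through #18: 13 in total.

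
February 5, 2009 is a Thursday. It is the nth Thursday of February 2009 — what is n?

1st

Day 5 falls in week ⌈5/7⌉ of the month.
Days 1–7 hold the 1st Thursday, 8–14 the 2nd, 15–21 the 3rd, 22–28 the 4th, 29–31 the 5th.
5 is in the range for the 1st.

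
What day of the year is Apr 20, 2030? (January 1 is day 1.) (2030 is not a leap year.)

110

Days in months before Apr: 31 + 28 + 31 = 90.
Plus 20 days into Apr → day 110.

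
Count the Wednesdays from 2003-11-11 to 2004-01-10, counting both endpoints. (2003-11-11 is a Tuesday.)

2003-11-11 is a Tuesday; the first Wednesday on or after it is 2003-11-12 (1 day later).
From 2003-11-12 to 2004-01-10: 18 + 31 + 10 = 59 days (rest of November, December, January).
59 ÷ 7 = 8 full weeks with remainder 3, so 8 more Wednesdays after the first → 9.

9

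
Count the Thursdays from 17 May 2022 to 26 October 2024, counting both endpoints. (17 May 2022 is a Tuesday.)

17 May 2022 is a Tuesday; the first Thursday on or after it is 19 May 2022 (2 days later).
From 19 May 2022 to 26 October 2024: 226 + 365 + 300 = 891 days (rest of 2022, 2023, to 26 October 2024 in 2024).
891 ÷ 7 = 127 full weeks with remainder 2, so 127 more Thursdays after the first → 128.

128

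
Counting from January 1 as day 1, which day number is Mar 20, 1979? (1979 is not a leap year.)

Days in months before Mar: 31 + 28 = 59.
Plus 20 days into Mar → day 79.

79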